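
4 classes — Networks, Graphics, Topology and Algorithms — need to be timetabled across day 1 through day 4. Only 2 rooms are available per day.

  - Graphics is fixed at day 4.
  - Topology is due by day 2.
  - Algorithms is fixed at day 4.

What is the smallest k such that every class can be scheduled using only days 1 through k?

With at most 2 per day and 4 classes, at least 2 days are needed.
Graphics can't be placed before day 4, so the schedule must run through at least day 4.
4 works (last occupied day: day 4): for example Networks in day 1, Graphics in day 4, Algorithms in day 4, Topology in day 1.

4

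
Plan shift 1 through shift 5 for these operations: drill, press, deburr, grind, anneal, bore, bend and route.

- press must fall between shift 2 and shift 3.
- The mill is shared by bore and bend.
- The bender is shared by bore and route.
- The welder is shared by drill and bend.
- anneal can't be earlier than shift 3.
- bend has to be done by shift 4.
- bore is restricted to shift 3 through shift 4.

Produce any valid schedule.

anneal in shift 3, drill in shift 2, bend in shift 1, deburr in shift 1, press in shift 2, bore in shift 3, route in shift 1, grind in shift 1

Checking: bore(shift 3) != route(shift 1); bore(shift 3) != bend(shift 1); drill(shift 2) != bend(shift 1); bore=shift 3 in [shift 3,shift 4]; anneal=shift 3 in [shift 3,shift 5]; bend=shift 1 in [shift 1,shift 4]; press=shift 2 in [shift 2,shift 3].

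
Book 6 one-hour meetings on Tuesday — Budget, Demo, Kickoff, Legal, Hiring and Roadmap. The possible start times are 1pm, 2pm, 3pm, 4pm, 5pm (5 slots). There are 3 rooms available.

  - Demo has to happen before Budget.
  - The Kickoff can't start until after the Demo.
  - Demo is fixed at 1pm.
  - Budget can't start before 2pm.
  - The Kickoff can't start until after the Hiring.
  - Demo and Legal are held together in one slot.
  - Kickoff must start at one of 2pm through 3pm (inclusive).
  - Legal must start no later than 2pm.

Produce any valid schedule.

Budget -> 2pm; Roadmap -> 2pm; Kickoff -> 2pm; Legal -> 1pm; Demo -> 1pm; Hiring -> 1pm

Checking: Demo(1pm) before Budget(2pm); Demo(1pm) before Kickoff(2pm); Hiring(1pm) before Kickoff(2pm); Demo = Legal = 1pm; Legal=1pm in [1pm,2pm]; Kickoff=2pm in [2pm,3pm]; Budget=2pm in [2pm,5pm]; Demo=1pm in [1pm,1pm]; max 3 per slot (cap 3).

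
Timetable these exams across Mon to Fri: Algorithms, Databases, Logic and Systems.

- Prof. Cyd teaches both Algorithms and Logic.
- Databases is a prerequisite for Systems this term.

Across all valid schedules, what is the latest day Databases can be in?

Thu

Downstream work caps Databases at Thu.
Databases at Thu is achievable: Algorithms in Mon, Logic in Tue, Systems in Fri, Databases in Thu.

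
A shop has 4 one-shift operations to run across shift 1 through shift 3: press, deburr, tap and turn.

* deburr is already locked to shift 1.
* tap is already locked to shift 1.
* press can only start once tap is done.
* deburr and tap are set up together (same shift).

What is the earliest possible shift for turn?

shift 1

turn at shift 1 is achievable: press in shift 2; tap in shift 1; turn in shift 1; deburr in shift 1.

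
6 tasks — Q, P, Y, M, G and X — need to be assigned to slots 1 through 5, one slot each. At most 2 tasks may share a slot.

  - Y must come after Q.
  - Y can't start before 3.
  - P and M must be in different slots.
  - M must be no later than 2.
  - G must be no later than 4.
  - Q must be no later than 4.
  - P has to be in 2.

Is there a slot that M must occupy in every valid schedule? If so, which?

1

M's window is 1–2.
P is fixed at 2, and M can't share a slot with P.
So M must be 1.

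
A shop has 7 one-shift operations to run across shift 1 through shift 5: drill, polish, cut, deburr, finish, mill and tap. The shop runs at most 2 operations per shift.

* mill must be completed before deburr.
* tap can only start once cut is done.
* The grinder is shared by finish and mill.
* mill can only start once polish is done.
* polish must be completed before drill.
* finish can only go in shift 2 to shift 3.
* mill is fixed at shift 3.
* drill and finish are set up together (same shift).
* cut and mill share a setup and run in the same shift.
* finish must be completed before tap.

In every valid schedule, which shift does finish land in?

shift 2

finish's window is shift 2–shift 3.
mill is fixed at shift 3, and finish can't share a shift with mill.
So finish must be shift 2.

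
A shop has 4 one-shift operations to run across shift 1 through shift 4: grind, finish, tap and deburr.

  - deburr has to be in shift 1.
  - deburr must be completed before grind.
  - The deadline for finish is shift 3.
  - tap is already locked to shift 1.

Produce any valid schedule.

tap in shift 1, finish in shift 1, grind in shift 2, deburr in shift 1

Checking: deburr(shift 1) before grind(shift 2); finish=shift 1 in [shift 1,shift 3]; deburr=shift 1 in [shift 1,shift 1]; tap=shift 1 in [shift 1,shift 1].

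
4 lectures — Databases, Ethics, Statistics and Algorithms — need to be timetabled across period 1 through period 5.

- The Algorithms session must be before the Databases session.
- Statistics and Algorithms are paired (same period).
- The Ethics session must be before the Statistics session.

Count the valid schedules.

Splitting on Databases: it can be period 3 (1), period 4 (3), period 5 (6). Listing each branch's schedules as (Ethics, Statistics, Algorithms) by period number:
Databases=period 3: (1,2,2) — 1.
Databases=period 4: (1,2,2) (1,3,3) (2,3,3) — 3.
Databases=period 5: (1,2,2) (1,3,3) (1,4,4) (2,3,3) (2,4,4) (3,4,4) — 6.
Summing: 1 + 3 + 6 = 10.

10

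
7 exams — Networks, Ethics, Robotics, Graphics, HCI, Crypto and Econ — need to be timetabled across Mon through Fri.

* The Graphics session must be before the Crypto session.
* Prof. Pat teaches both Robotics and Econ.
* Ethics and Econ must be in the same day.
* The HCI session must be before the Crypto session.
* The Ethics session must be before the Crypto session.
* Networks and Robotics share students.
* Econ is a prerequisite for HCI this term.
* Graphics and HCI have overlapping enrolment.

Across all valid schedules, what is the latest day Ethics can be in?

Wed

Ethics must be in the same day as Econ, which can't be after Wed, so Ethics is at most Wed.
Ethics at Wed is achievable: Robotics=Tue; HCI=Thu; Crypto=Fri; Econ=Wed; Ethics=Wed; Graphics=Mon; Networks=Mon.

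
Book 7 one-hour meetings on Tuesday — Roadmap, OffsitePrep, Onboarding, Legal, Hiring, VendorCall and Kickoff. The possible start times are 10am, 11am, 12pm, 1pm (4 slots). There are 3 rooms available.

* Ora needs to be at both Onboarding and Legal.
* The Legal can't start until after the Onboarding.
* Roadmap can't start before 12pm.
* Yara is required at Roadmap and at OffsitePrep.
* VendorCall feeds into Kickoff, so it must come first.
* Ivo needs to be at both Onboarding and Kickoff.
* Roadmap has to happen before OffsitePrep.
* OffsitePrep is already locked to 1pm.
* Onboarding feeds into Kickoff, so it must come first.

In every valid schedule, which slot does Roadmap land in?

Roadmap's window is 12pm–1pm.
OffsitePrep is fixed at 1pm, and Roadmap can't share a slot with OffsitePrep.
So Roadmap must be 12pm.

12pm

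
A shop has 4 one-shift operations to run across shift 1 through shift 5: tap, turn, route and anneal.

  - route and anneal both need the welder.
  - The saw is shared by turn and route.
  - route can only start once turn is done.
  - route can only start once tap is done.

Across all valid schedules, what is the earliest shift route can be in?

shift 2

Precedence pushes route to at least shift 2.
route at shift 2 is achievable: tap -> shift 1, anneal -> shift 1, turn -> shift 1, route -> shift 2.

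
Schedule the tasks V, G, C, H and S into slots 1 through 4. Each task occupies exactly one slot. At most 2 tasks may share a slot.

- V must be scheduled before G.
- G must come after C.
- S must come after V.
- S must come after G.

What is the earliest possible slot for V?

1

Downstream work caps V at 2.
V at 1 is achievable: S in 3, H in 2, G in 2, V in 1, C in 1.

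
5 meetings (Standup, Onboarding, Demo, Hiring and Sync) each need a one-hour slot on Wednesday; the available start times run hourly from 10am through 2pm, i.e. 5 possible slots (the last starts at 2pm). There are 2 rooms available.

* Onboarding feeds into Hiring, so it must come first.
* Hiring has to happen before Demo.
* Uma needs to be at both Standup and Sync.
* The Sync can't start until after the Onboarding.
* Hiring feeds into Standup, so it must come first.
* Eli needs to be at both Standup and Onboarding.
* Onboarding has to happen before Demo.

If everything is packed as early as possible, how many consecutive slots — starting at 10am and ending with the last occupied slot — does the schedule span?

The precedence chain requires at least 3 distinct slots.
With at most 2 per slot and 5 meetings, at least 3 slots are needed.
3 works (last occupied slot: 12pm): for example Standup=12pm, Onboarding=10am, Demo=12pm, Sync=11am, Hiring=11am.

3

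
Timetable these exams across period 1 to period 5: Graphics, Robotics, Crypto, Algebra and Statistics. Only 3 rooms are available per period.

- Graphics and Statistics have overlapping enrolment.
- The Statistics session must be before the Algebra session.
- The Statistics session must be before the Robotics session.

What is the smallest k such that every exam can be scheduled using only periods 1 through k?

The precedence chain requires at least 2 distinct periods.
With at most 3 per period and 5 exams, at least 2 periods are needed.
2 works (last occupied period: period 2): for example Statistics in period 1, Robotics in period 2, Algebra in period 2, Crypto in period 1, Graphics in period 2.

2 periods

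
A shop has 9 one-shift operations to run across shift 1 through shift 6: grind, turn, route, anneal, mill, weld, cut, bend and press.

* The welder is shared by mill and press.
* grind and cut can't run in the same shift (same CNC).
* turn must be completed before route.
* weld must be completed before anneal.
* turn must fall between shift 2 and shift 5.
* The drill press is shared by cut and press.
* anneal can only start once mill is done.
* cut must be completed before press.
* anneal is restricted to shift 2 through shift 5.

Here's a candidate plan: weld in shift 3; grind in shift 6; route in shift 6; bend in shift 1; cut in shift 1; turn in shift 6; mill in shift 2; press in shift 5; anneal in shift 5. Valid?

The drill press is shared by cut and press — holds.
grind and cut can't run in the same shift (same CNC) — holds.
turn must fall between shift 2 and shift 5 — violated.
turn must be completed before route — violated.
anneal can only start once mill is done — holds.
weld must be completed before anneal — holds.
cut must be completed before press — holds.
The welder is shared by mill and press — holds.
anneal is restricted to shift 2 through shift 5 — holds.

No — it violates: turn must fall between shift 2 and shift 5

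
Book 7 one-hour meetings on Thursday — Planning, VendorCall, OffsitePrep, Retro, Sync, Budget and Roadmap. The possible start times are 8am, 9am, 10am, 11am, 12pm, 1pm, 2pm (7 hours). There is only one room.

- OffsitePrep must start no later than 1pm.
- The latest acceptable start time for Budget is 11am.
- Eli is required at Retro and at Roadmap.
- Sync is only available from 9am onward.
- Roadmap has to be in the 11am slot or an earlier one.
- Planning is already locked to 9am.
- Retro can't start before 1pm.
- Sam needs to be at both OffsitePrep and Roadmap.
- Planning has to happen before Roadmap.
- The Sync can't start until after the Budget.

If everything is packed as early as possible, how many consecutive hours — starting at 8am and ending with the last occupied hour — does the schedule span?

7 hours

The precedence chain requires at least 2 distinct hours.
With at most 1 per hour and 7 meetings, at least 7 hours are needed.
Retro can't be placed before 1pm — that is hour 6 counting from 8am — so the schedule must run through at least 6 hours.
7 works (last occupied hour: 2pm): for example Retro=1pm; Roadmap=10am; VendorCall=2pm; Budget=8am; Sync=11am; Planning=9am; OffsitePrep=12pm.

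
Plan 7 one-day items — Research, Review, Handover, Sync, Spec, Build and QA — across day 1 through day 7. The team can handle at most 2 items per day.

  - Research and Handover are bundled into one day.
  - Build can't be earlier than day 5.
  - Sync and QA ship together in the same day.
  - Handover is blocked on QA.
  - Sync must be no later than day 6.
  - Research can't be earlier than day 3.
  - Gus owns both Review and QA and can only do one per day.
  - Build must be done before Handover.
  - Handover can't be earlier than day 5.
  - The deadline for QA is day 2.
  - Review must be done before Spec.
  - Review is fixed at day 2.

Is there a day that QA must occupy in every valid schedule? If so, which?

QA's window is day 1–day 2.
Review is fixed at day 2, and QA can't share a day with Review.
So QA must be day 1.

day 1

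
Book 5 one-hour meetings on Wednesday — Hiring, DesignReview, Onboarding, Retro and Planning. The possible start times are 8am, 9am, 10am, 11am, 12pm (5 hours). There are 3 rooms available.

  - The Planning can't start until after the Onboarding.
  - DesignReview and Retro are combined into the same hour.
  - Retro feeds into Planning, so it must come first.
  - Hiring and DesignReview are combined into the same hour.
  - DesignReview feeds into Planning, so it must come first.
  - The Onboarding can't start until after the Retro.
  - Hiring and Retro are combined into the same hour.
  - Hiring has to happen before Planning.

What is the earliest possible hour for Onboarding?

Precedence pushes Onboarding to at least 9am; downstream work caps Onboarding at 11am.
Onboarding at 9am is achievable: DesignReview -> 8am; Onboarding -> 9am; Hiring -> 8am; Planning -> 10am; Retro -> 8am.

9am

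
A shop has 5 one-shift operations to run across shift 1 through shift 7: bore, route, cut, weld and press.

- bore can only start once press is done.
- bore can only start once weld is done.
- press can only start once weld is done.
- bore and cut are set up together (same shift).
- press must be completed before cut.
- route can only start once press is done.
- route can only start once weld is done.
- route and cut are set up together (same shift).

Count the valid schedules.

35

Splitting on bore: it can be shift 3 (1), shift 4 (3), shift 5 (6), shift 6 (10), shift 7 (15). Listing each branch's schedules as (route, cut, weld, press) by shift number:
bore=shift 3: (3,3,1,2) — 1.
bore=shift 4: (4,4,1,2) (4,4,1,3) (4,4,2,3) — 3.
bore=shift 5: (5,5,1,2) (5,5,1,3) (5,5,1,4) (5,5,2,3) (5,5,2,4) (5,5,3,4) — 6.
bore=shift 6: (6,6,1,2) (6,6,1,3) (6,6,1,4) (6,6,1,5) (6,6,2,3) (6,6,2,4) (6,6,2,5) (6,6,3,4) (6,6,3,5) (6,6,4,5) — 10.
bore=shift 7: (7,7,1,2) (7,7,1,3) (7,7,1,4) (7,7,1,5) (7,7,1,6) (7,7,2,3) (7,7,2,4) (7,7,2,5) (7,7,2,6) (7,7,3,4) (7,7,3,5) (7,7,3,6) (7,7,4,5) (7,7,4,6) (7,7,5,6) — 15.
Summing: 1 + 3 + 6 + 10 + 15 = 35.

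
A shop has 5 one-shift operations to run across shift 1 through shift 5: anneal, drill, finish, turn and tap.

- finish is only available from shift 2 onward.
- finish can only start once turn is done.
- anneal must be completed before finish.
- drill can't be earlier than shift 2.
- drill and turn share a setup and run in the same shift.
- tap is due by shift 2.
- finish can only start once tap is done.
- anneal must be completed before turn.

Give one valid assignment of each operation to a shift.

finish -> shift 3, turn -> shift 2, drill -> shift 2, tap -> shift 1, anneal -> shift 1

Checking: anneal(shift 1) before turn(shift 2); turn(shift 2) before finish(shift 3); anneal(shift 1) before finish(shift 3); tap(shift 1) before finish(shift 3); drill = turn = shift 2; tap=shift 1 in [shift 1,shift 2]; drill=shift 2 in [shift 2,shift 5]; finish=shift 3 in [shift 2,shift 5].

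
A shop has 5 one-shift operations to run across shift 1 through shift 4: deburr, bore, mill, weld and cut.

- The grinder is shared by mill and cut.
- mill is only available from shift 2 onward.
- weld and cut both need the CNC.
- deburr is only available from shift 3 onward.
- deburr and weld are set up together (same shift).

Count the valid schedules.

56

Splitting on deburr: it can be shift 3 (28), shift 4 (28). Listing each branch's schedules as (bore, mill, weld, cut) by shift number:
deburr=shift 3: (1,2,3,1) (1,2,3,4) (1,3,3,1) (1,3,3,2) (1,3,3,4) (1,4,3,1) (1,4,3,2) (2,2,3,1) (2,2,3,4) (2,3,3,1) (2,3,3,2) (2,3,3,4) (2,4,3,1) (2,4,3,2) (3,2,3,1) (3,2,3,4) (3,3,3,1) (3,3,3,2) (3,3,3,4) (3,4,3,1) (3,4,3,2) (4,2,3,1) (4,2,3,4) (4,3,3,1) (4,3,3,2) (4,3,3,4) (4,4,3,1) (4,4,3,2) — 28.
deburr=shift 4: (1,2,4,1) (1,2,4,3) (1,3,4,1) (1,3,4,2) (1,4,4,1) (1,4,4,2) (1,4,4,3) (2,2,4,1) (2,2,4,3) (2,3,4,1) (2,3,4,2) (2,4,4,1) (2,4,4,2) (2,4,4,3) (3,2,4,1) (3,2,4,3) (3,3,4,1) (3,3,4,2) (3,4,4,1) (3,4,4,2) (3,4,4,3) (4,2,4,1) (4,2,4,3) (4,3,4,1) (4,3,4,2) (4,4,4,1) (4,4,4,2) (4,4,4,3) — 28.
Summing: 28 + 28 = 56.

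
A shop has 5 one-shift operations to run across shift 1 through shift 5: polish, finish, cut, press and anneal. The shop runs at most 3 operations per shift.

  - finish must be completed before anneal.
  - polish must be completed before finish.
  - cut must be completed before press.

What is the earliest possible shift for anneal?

Precedence pushes anneal to at least shift 3.
anneal at shift 3 is achievable: anneal in shift 3; cut in shift 1; polish in shift 1; finish in shift 2; press in shift 2.

shift 3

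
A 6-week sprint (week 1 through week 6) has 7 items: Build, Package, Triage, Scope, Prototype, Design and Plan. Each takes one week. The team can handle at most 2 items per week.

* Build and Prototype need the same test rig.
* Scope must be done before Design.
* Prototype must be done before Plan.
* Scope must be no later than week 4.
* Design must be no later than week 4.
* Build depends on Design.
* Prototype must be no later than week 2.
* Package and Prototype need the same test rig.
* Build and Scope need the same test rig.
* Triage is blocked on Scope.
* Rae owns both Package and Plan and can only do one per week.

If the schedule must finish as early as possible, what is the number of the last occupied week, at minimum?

The precedence chain requires at least 3 distinct weeks.
With at most 2 per week and 7 work items, at least 4 weeks are needed.
4 works (last occupied week: week 4): for example Package in week 4; Build in week 3; Design in week 2; Plan in week 3; Prototype in week 1; Triage in week 2; Scope in week 1.

4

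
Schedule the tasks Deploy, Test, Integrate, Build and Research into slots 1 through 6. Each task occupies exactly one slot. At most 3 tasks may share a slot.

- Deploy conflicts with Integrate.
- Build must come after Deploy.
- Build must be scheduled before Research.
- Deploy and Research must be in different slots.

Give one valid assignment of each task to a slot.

Research in 3; Integrate in 2; Test in 1; Deploy in 1; Build in 2

Checking: Build(2) before Research(3); Deploy(1) before Build(2); Deploy(1) != Integrate(2); Deploy(1) != Research(3); max 2 per slot (cap 3).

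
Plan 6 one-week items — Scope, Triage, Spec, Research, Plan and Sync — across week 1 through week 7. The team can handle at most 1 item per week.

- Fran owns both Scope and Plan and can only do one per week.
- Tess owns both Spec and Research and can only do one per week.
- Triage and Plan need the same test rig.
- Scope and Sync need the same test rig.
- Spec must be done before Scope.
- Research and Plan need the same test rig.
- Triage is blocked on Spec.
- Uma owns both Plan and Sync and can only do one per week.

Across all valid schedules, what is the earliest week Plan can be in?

week 1

Plan at week 1 is achievable: Plan -> week 1, Sync -> week 6, Research -> week 5, Spec -> week 2, Triage -> week 4, Scope -> week 3.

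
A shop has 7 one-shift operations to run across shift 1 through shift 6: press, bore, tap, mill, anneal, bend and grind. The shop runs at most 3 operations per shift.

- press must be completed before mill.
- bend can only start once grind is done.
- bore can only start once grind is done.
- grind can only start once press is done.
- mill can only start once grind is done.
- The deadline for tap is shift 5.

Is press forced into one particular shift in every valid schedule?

press can be shift 1 (e.g. mill in shift 3; bore in shift 3; bend in shift 3; press in shift 1; tap in shift 1; anneal in shift 1; grind in shift 2) or shift 2 (e.g. bore=shift 4; tap=shift 1; mill=shift 4; bend=shift 4; grind=shift 3; press=shift 2; anneal=shift 1).

No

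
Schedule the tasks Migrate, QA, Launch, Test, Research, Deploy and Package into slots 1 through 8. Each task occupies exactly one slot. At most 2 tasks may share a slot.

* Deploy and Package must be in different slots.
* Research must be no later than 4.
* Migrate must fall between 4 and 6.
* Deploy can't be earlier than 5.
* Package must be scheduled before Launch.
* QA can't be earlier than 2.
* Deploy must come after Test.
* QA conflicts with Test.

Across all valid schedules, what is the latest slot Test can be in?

Downstream work caps Test at 7.
Test at 7 is achievable: Migrate in 4, Research in 1, Package in 1, Deploy in 8, Launch in 2, QA in 2, Test in 7.

7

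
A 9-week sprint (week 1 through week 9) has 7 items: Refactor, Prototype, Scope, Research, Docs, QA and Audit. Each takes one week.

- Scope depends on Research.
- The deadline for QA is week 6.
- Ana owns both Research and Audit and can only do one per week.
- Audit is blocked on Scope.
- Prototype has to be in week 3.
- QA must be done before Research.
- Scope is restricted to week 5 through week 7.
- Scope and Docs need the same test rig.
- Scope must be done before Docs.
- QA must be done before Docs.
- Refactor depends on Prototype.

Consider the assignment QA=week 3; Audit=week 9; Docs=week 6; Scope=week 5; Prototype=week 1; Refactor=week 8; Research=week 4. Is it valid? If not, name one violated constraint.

No — it violates: Prototype has to be in week 3

Scope and Docs need the same test rig — holds.
QA must be done before Research — holds.
Refactor depends on Prototype — holds.
Ana owns both Research and Audit and can only do one per week — holds.
Scope depends on Research — holds.
Scope is restricted to week 5 through week 7 — holds.
Audit is blocked on Scope — holds.
Prototype has to be in week 3 — violated.
QA must be done before Docs — holds.
Scope must be done before Docs — holds.
The deadline for QA is week 6 — holds.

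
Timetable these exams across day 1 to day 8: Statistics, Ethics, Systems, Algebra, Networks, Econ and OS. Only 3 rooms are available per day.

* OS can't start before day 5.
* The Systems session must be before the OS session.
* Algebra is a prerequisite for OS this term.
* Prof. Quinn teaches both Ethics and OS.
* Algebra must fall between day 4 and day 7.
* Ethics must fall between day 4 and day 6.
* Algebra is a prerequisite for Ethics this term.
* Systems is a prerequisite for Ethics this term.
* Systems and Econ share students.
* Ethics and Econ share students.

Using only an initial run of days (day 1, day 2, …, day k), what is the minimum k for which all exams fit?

The precedence chain requires at least 2 distinct days.
With at most 3 per day and 7 exams, at least 3 days are needed.
OS can't be placed before day 5, so the schedule must run through at least day 5.
Could 5 days be enough, i.e. nothing placed later than day 5? No: Ethics's window within 5 days is {day 4, day 5}; Algebra's window within 5 days is {day 4, day 5}; OS's window within 5 days is {day 5}; Ethics must come after Algebra (at day 4 or later) → {day 5}; OS can't share with Ethics (day 5) → nothing is left.
So 5 days is not enough.
6 works (last occupied day: day 6): for example Econ in day 2, Networks in day 1, Algebra in day 4, Systems in day 1, Ethics in day 6, Statistics in day 1, OS in day 5.

6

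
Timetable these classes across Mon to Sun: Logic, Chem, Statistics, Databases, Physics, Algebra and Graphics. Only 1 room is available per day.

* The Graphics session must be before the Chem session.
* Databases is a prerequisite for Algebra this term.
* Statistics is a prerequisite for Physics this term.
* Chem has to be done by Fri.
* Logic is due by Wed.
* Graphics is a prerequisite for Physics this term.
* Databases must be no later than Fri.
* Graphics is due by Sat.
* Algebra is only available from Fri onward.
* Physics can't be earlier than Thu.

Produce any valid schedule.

Physics=Sun; Statistics=Sat; Chem=Wed; Graphics=Tue; Logic=Mon; Algebra=Fri; Databases=Thu

Checking: Databases(Thu) before Algebra(Fri); Statistics(Sat) before Physics(Sun); Graphics(Tue) before Physics(Sun); Graphics(Tue) before Chem(Wed); Chem=Wed in [Mon,Fri]; Algebra=Fri in [Fri,Sun]; Logic=Mon in [Mon,Wed]; Databases=Thu in [Mon,Fri]; Physics=Sun in [Thu,Sun]; Graphics=Tue in [Mon,Sat]; max 1 per day (cap 1).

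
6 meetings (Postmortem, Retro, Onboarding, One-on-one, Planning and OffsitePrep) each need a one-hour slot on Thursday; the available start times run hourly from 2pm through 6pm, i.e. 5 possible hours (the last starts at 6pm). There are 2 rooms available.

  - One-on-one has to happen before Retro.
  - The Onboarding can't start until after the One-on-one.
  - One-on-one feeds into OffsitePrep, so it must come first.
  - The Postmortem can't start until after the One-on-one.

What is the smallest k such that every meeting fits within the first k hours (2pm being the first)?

3 hours

The precedence chain requires at least 2 distinct hours.
With at most 2 per hour and 6 meetings, at least 3 hours are needed.
3 works (last occupied hour: 4pm): for example One-on-one -> 2pm; Onboarding -> 4pm; Planning -> 2pm; OffsitePrep -> 4pm; Postmortem -> 3pm; Retro -> 3pm.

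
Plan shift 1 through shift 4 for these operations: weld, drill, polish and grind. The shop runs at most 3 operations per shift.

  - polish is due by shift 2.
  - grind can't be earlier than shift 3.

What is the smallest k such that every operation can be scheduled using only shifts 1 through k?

3

With at most 3 per shift and 4 operations, at least 2 shifts are needed.
grind can't be placed before shift 3, so the schedule must run through at least shift 3.
3 works (last occupied shift: shift 3): for example weld in shift 1, drill in shift 1, grind in shift 3, polish in shift 1.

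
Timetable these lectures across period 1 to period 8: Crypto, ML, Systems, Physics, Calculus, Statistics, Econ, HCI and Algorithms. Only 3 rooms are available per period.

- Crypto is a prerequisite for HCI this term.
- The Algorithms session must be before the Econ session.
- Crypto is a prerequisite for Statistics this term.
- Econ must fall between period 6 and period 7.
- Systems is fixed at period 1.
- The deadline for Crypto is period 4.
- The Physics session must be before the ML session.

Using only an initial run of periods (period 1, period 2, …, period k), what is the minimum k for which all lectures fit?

The precedence chain requires at least 2 distinct periods.
With at most 3 per period and 9 lectures, at least 3 periods are needed.
Econ can't be placed before period 6, so the schedule must run through at least period 6.
6 works (last occupied period: period 6): for example ML -> period 2, Systems -> period 1, Calculus -> period 3, Algorithms -> period 3, Statistics -> period 2, Econ -> period 6, Crypto -> period 1, HCI -> period 2, Physics -> period 1.

6 periods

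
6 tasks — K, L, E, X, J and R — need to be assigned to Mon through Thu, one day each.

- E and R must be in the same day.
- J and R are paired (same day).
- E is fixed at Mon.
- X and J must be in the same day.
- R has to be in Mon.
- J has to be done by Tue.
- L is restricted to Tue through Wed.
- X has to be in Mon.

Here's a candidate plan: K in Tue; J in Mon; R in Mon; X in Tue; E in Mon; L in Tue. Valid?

J and R are paired (same day) — holds.
R has to be in Mon — holds.
J has to be done by Tue — holds.
L is restricted to Tue through Wed — holds.
X has to be in Mon — violated.
X and J must be in the same day — violated.
E and R must be in the same day — holds.
E is fixed at Mon — holds.

No. X has to be in Mon is not satisfied.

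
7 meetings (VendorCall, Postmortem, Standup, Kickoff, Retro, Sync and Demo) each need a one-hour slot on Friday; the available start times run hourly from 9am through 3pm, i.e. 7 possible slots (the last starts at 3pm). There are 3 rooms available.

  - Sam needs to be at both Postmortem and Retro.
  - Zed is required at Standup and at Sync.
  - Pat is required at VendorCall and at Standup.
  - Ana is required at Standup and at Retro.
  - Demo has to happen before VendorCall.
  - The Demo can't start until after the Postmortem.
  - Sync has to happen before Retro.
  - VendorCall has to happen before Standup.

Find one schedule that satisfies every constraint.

VendorCall -> 11am, Demo -> 10am, Retro -> 10am, Postmortem -> 9am, Sync -> 9am, Standup -> 12pm, Kickoff -> 9am

Checking: Sync(9am) before Retro(10am); Demo(10am) before VendorCall(11am); VendorCall(11am) before Standup(12pm); Postmortem(9am) before Demo(10am); VendorCall(11am) != Standup(12pm); Standup(12pm) != Retro(10am); Postmortem(9am) != Retro(10am); Standup(12pm) != Sync(9am); max 3 per slot (cap 3).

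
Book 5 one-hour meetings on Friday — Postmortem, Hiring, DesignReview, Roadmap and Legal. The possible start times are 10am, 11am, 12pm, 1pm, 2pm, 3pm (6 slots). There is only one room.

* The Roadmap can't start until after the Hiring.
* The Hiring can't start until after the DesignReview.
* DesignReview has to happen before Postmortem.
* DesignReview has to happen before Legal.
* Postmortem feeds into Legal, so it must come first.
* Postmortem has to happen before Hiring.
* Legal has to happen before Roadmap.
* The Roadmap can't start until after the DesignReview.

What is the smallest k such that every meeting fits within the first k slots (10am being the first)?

The precedence chain requires at least 4 distinct slots.
With at most 1 per slot and 5 meetings, at least 5 slots are needed.
5 works (last occupied slot: 2pm): for example Postmortem in 11am; DesignReview in 10am; Hiring in 12pm; Roadmap in 2pm; Legal in 1pm.

5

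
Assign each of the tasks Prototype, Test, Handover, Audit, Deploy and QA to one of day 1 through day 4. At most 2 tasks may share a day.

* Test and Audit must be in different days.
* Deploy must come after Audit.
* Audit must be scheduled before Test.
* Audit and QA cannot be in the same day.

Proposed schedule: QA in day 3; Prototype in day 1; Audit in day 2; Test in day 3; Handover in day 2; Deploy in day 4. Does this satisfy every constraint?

Yes, all constraints hold

Audit must be scheduled before Test — holds.
Deploy must come after Audit — holds.
At most 2 tasks may share a day — holds.
Audit and QA cannot be in the same day — holds.
Test and Audit must be in different days — holds.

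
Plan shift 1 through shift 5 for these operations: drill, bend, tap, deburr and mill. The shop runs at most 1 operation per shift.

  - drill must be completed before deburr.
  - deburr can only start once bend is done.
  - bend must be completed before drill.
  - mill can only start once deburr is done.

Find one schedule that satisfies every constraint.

deburr=shift 3, tap=shift 5, mill=shift 4, bend=shift 1, drill=shift 2

Checking: drill(shift 2) before deburr(shift 3); bend(shift 1) before drill(shift 2); deburr(shift 3) before mill(shift 4); bend(shift 1) before deburr(shift 3); max 1 per shift (cap 1).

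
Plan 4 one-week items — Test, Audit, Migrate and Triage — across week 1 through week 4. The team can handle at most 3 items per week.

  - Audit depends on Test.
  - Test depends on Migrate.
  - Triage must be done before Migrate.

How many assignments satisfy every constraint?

Enumerating: Test -> week 3; Triage -> week 1; Audit -> week 4; Migrate -> week 2.

1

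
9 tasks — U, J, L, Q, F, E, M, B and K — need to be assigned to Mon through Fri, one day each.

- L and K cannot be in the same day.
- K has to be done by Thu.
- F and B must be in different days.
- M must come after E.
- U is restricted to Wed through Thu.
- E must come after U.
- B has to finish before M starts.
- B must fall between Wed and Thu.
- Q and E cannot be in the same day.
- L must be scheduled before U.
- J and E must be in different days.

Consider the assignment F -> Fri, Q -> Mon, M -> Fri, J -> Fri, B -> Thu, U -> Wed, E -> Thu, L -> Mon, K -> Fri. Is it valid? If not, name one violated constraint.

No. K has to be done by Thu is not satisfied.

F and B must be in different days — holds.
L and K cannot be in the same day — holds.
M must come after E — holds.
E must come after U — holds.
B has to finish before M starts — holds.
B must fall between Wed and Thu — holds.
J and E must be in different days — holds.
U is restricted to Wed through Thu — holds.
L must be scheduled before U — holds.
K has to be done by Thu — violated.
Q and E cannot be in the same day — holds.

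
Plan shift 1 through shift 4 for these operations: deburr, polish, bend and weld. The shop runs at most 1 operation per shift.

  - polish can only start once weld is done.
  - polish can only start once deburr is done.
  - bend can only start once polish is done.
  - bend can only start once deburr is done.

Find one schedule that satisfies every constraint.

polish in shift 3; deburr in shift 1; bend in shift 4; weld in shift 2

Checking: weld(shift 2) before polish(shift 3); deburr(shift 1) before bend(shift 4); polish(shift 3) before bend(shift 4); deburr(shift 1) before polish(shift 3); max 1 per shift (cap 1).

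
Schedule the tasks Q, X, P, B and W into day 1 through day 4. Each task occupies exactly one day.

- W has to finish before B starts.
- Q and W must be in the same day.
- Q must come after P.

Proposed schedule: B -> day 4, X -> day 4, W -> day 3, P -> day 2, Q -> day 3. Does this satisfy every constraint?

Q and W must be in the same day — holds.
Q must come after P — holds.
W has to finish before B starts — holds.

Yes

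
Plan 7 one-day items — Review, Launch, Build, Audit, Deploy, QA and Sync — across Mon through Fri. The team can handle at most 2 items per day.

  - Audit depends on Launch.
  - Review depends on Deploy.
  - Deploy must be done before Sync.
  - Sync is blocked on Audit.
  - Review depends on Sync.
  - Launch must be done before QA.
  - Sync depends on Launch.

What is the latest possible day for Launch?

Downstream work caps Launch at Tue.
Launch at Tue is achievable: Sync -> Thu, QA -> Wed, Review -> Fri, Launch -> Tue, Audit -> Wed, Build -> Mon, Deploy -> Mon.

Tue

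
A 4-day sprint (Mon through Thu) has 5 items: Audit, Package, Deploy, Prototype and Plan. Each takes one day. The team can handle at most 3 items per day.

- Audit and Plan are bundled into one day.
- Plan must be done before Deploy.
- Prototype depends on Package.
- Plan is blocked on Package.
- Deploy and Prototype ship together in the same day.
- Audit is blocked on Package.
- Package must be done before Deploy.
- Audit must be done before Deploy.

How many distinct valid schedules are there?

4

Enumerating: Deploy=Wed, Package=Mon, Prototype=Wed, Plan=Tue, Audit=Tue | Plan=Tue; Prototype=Thu; Audit=Tue; Deploy=Thu; Package=Mon | Deploy in Thu, Plan in Wed, Package in Mon, Audit in Wed, Prototype in Thu | Prototype -> Thu, Deploy -> Thu, Audit -> Wed, Package -> Tue, Plan -> Wed.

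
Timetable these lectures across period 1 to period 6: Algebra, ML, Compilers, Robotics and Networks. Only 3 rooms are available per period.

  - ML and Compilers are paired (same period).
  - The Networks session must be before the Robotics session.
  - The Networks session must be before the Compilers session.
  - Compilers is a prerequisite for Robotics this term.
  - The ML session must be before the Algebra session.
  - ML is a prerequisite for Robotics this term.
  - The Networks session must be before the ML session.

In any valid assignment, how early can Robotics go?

period 3

Precedence pushes Robotics to at least period 3.
Robotics at period 3 is achievable: Robotics -> period 3, Algebra -> period 3, ML -> period 2, Compilers -> period 2, Networks -> period 1.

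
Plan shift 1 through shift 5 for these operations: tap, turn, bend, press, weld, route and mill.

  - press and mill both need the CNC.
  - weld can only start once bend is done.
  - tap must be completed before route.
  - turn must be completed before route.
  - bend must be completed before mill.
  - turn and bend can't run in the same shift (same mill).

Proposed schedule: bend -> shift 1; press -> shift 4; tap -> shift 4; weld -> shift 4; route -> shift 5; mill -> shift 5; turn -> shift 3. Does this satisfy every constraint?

Valid

turn must be completed before route — holds.
bend must be completed before mill — holds.
turn and bend can't run in the same shift (same mill) — holds.
weld can only start once bend is done — holds.
tap must be completed before route — holds.
press and mill both need the CNC — holds.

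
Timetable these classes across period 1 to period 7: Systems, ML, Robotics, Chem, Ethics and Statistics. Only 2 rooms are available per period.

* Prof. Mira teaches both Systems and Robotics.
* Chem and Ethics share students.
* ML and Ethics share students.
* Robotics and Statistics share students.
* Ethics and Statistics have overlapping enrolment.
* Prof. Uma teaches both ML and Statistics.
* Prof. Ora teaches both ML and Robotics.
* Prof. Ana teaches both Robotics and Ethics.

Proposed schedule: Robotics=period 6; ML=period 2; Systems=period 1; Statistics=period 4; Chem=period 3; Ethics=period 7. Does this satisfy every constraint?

Valid

Prof. Uma teaches both ML and Statistics — holds.
Prof. Ora teaches both ML and Robotics — holds.
ML and Ethics share students — holds.
Ethics and Statistics have overlapping enrolment — holds.
Only 2 rooms are available per period — holds.
Chem and Ethics share students — holds.
Prof. Mira teaches both Systems and Robotics — holds.
Prof. Ana teaches both Robotics and Ethics — holds.
Robotics and Statistics share students — holds.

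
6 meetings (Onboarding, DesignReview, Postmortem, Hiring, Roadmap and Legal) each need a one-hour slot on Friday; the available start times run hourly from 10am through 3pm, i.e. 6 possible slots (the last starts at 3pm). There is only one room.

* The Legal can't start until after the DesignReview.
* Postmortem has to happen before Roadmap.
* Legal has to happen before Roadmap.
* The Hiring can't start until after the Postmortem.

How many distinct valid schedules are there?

54

Splitting on DesignReview: it can be 10am (25), 11am (17), 12pm (9), 1pm (3). Listing each branch's schedules as (Onboarding, Postmortem, Hiring, Roadmap, Legal):
DesignReview=10am: (11am,12pm,1pm,3pm,2pm) (11am,12pm,2pm,3pm,1pm) (11am,12pm,3pm,2pm,1pm) (11am,1pm,2pm,3pm,12pm) (11am,1pm,3pm,2pm,12pm) (12pm,11am,1pm,3pm,2pm) (12pm,11am,2pm,3pm,1pm) (12pm,11am,3pm,2pm,1pm) (12pm,1pm,2pm,3pm,11am) (12pm,1pm,3pm,2pm,11am) (1pm,11am,12pm,3pm,2pm) (1pm,11am,2pm,3pm,12pm) (1pm,11am,3pm,2pm,12pm) (1pm,12pm,2pm,3pm,11am) (1pm,12pm,3pm,2pm,11am) (2pm,11am,12pm,3pm,1pm) (2pm,11am,1pm,3pm,12pm) (2pm,11am,3pm,1pm,12pm) (2pm,12pm,1pm,3pm,11am) (2pm,12pm,3pm,1pm,11am) (3pm,11am,12pm,2pm,1pm) (3pm,11am,1pm,2pm,12pm) (3pm,11am,2pm,1pm,12pm) (3pm,12pm,1pm,2pm,11am) (3pm,12pm,2pm,1pm,11am) — 25.
DesignReview=11am: (10am,12pm,1pm,3pm,2pm) (10am,12pm,2pm,3pm,1pm) (10am,12pm,3pm,2pm,1pm) (10am,1pm,2pm,3pm,12pm) (10am,1pm,3pm,2pm,12pm) (12pm,10am,1pm,3pm,2pm) (12pm,10am,2pm,3pm,1pm) (12pm,10am,3pm,2pm,1pm) (1pm,10am,12pm,3pm,2pm) (1pm,10am,2pm,3pm,12pm) (1pm,10am,3pm,2pm,12pm) (2pm,10am,12pm,3pm,1pm) (2pm,10am,1pm,3pm,12pm) (2pm,10am,3pm,1pm,12pm) (3pm,10am,12pm,2pm,1pm) (3pm,10am,1pm,2pm,12pm) (3pm,10am,2pm,1pm,12pm) — 17.
DesignReview=12pm: (10am,11am,1pm,3pm,2pm) (10am,11am,2pm,3pm,1pm) (10am,11am,3pm,2pm,1pm) (11am,10am,1pm,3pm,2pm) (11am,10am,2pm,3pm,1pm) (11am,10am,3pm,2pm,1pm) (1pm,10am,11am,3pm,2pm) (2pm,10am,11am,3pm,1pm) (3pm,10am,11am,2pm,1pm) — 9.
DesignReview=1pm: (10am,11am,12pm,3pm,2pm) (11am,10am,12pm,3pm,2pm) (12pm,10am,11am,3pm,2pm) — 3.
Summing: 25 + 17 + 9 + 3 = 54.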